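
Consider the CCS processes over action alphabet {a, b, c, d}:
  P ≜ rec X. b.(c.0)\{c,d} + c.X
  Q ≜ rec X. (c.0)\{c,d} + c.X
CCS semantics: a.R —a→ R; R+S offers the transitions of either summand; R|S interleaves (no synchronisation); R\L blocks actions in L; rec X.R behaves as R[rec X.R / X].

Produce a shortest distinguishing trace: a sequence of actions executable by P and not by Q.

b

Reachable graph of P (2 states):
  p0 = rec X. b.(c.0)\{c,d} + c.X has moves --b--▸ p1, --c--▸ p0
  p1 = (c.0)\{c,d} has moves ·
Reachable graph of Q (1 states):
  q0 = rec X. (c.0)\{c,d} + c.X has moves --c--▸ q0
Executing b from P (initial set {p0}):
  step 1 (b): {p1}
  ✓ P
Executing b from Q (initial set {q0}):
  step 1 (b): ∅  — Q cannot continue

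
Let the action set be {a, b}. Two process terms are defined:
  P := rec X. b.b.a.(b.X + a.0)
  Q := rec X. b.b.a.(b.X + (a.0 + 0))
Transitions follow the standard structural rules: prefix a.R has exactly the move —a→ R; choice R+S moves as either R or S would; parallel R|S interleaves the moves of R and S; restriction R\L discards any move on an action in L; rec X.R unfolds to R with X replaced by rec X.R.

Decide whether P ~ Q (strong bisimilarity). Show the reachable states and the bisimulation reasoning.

P ~ Q

LTS(P): 5 reachable states
  u0 = rec X. b.b.a.(b.X + a.0) has moves --b--▸ u1
  u1 = b.a.(b.(rec X. b.b.a.(b.X + a.0)) + a.0) has moves --b--▸ u2
  u2 = a.(b.(rec X. b.b.a.(b.X + a.0)) + a.0) has moves --a--▸ u3
  u3 = b.(rec X. b.b.a.(b.X + a.0)) + a.0 has moves --a--▸ u4, --b--▸ u0
  u4 = 0 has moves deadlocked
LTS(Q): 5 reachable states
  v0 = rec X. b.b.a.(b.X + (a.0 + 0)) has moves --b--▸ v1
  v1 = b.a.(b.(rec X. b.b.a.(b.X + (a.0 + 0))) + (a.0 + 0)) has moves --b--▸ v2
  v2 = a.(b.(rec X. b.b.a.(b.X + (a.0 + 0))) + (a.0 + 0)) has moves --a--▸ v3
  v3 = b.(rec X. b.b.a.(b.X + (a.0 + 0))) + (a.0 + 0) has moves --a--▸ v4, --b--▸ v0
  v4 = 0 has moves deadlocked
Coarsest stable partition (strong bisimilarity classes):
  B0 = {u0, v0}
  B1 = {u1, v1}
  B2 = {u2, v2}
  B3 = {u3, v3}
  B4 = {u4, v4}
u0 ∈ B0, v0 ∈ B0 → same block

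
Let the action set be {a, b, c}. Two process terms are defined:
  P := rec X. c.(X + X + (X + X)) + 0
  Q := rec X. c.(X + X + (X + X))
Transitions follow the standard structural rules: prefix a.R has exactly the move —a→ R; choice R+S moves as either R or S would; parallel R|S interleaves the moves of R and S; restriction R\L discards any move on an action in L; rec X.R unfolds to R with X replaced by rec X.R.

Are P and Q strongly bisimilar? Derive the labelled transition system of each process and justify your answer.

YES

LTS(P): 2 reachable states
  p0 = rec X. c.(X + X + (X + X)) + 0 → -c-> p1
  p1 = (rec X. c.(X + X + (X + X)) + 0) + (rec X. c.(X + X + (X + X)) + 0) + ((rec X. c.(X + X + (X + X)) + 0) + (rec X. c.(X + X + (X + X)) + 0)) → -c-> p1
LTS(Q): 2 reachable states
  q0 = rec X. c.(X + X + (X + X)) → -c-> q1
  q1 = (rec X. c.(X + X + (X + X))) + (rec X. c.(X + X + (X + X))) + ((rec X. c.(X + X + (X + X))) + (rec X. c.(X + X + (X + X)))) → -c-> q1
Coarsest stable partition (strong bisimilarity classes):
  B0 = {p0, p1, q0, q1}
p0 ∈ B0, q0 ∈ B0 → same block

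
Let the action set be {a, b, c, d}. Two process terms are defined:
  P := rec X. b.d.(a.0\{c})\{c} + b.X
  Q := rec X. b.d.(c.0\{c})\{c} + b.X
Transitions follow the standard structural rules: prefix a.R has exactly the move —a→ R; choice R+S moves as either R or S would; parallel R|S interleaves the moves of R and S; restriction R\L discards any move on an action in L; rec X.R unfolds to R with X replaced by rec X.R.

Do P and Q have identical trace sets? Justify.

P's transition system — 4 states:
  s0 = rec X. b.d.(a.0\{c})\{c} + b.X → -b-> s0, -b-> s1
  s1 = d.(a.0\{c})\{c} → -d-> s2
  s2 = (a.0\{c})\{c} → -a-> s3
  s3 = 0\{c}\{c} → stopped
Q's transition system — 3 states:
  t0 = rec X. b.d.(c.0\{c})\{c} + b.X → -b-> t0, -b-> t1
  t1 = d.(c.0\{c})\{c} → -d-> t2
  t2 = (c.0\{c})\{c} → stopped
Executing bda from P (initial set {s0}):
  [1] b ⇒ {s0, s1}
  [2] d ⇒ {s2}
  [3] a ⇒ {s3}
  — P admits the full trace.
Executing bda from Q (initial set {t0}):
  [1] b ⇒ {t0, t1}
  [2] d ⇒ {t2}
  [3] a ⇒ no successor for Q

NO — witness ⟨bda⟩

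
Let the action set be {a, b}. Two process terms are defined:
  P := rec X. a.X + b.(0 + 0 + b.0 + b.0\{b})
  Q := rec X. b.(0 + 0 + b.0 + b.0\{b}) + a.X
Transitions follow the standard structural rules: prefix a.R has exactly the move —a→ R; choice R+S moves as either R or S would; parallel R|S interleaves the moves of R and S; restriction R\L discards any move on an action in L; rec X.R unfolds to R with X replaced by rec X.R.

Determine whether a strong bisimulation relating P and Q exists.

LTS(P): 4 reachable states
  p0 = rec X. a.X + b.(0 + 0 + b.0 + b.0\{b}) → —a→ p0, —b→ p1
  p1 = 0 + 0 + b.0 + b.0\{b} → —b→ p2, —b→ p3
  p2 = 0 → ·
  p3 = 0\{b} → ·
LTS(Q): 4 reachable states
  q0 = rec X. b.(0 + 0 + b.0 + b.0\{b}) + a.X → —a→ q0, —b→ q1
  q1 = 0 + 0 + b.0 + b.0\{b} → —b→ q2, —b→ q3
  q2 = 0 → ·
  q3 = 0\{b} → ·
Bisimilarity quotient blocks:
  B0 = {p0, q0}
  B1 = {p1, q1}
  B2 = {p2, p3, q2, q3}
p0 ∈ B0, q0 ∈ B0 → same block

YES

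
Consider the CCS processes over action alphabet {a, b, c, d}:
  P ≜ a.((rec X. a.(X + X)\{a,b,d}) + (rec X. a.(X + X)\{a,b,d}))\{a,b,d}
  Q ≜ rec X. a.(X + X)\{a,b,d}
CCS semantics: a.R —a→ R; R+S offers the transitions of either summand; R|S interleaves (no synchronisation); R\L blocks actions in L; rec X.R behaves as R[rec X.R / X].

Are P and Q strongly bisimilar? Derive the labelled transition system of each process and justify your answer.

LTS(P): 2 reachable states
  u0 = a.((rec X. a.(X + X)\{a,b,d}) + (rec X. a.(X + X)\{a,b,d}))\{a,b,d} | --a--▸ u1
  u1 = ((rec X. a.(X + X)\{a,b,d}) + (rec X. a.(X + X)\{a,b,d}))\{a,b,d} | (no moves)
LTS(Q): 2 reachable states
  v0 = rec X. a.(X + X)\{a,b,d} | --a--▸ v1
  v1 = ((rec X. a.(X + X)\{a,b,d}) + (rec X. a.(X + X)\{a,b,d}))\{a,b,d} | (no moves)
Coarsest stable partition (strong bisimilarity classes):
  B0 = {u0, v0}
  B1 = {u1, v1}
u0 ∈ B0, v0 ∈ B0 → same block

YES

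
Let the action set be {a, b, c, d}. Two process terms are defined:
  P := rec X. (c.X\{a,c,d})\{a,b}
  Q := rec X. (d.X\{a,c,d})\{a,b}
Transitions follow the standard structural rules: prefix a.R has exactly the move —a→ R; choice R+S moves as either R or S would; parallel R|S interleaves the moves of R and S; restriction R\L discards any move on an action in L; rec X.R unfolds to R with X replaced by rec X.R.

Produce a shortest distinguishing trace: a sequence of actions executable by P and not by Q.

c

LTS(P): 2 reachable states
  u0 = rec X. (c.X\{a,c,d})\{a,b} → =c=> u1
  u1 = (rec X. (c.X\{a,c,d})\{a,b})\{a,c,d}\{a,b} → ∅
LTS(Q): 2 reachable states
  v0 = rec X. (d.X\{a,c,d})\{a,b} → =d=> v1
  v1 = (rec X. (d.X\{a,c,d})\{a,b})\{a,c,d}\{a,b} → ∅
Executing c from P (initial set {u0}):
  step 1 (c): {u1}
  P completes σ.
Executing c from Q (initial set {v0}):
  step 1 (c): ∅  — Q cannot continue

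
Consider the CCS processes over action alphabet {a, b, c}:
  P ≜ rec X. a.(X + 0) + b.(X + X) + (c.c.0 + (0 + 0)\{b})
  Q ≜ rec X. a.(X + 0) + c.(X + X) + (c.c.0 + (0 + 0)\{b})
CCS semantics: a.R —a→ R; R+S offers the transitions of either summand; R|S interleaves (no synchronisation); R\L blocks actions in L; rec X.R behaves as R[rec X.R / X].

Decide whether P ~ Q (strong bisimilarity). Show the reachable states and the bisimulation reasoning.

not bisimilar

LTS(P): 5 reachable states
  m0 = rec X. a.(X + 0) + b.(X + X) + (c.c.0 + (0 + 0)\{b}) → ··a··> m1, ··b··> m2, ··c··> m3
  m1 = (rec X. a.(X + 0) + b.(X + X) + (c.c.0 + (0 + 0)\{b})) + 0 → ··a··> m1, ··b··> m2, ··c··> m3
  m2 = (rec X. a.(X + 0) + b.(X + X) + (c.c.0 + (0 + 0)\{b})) + (rec X. a.(X + 0) + b.(X + X) + (c.c.0 + (0 + 0)\{b})) → ··a··> m1, ··b··> m2, ··c··> m3
  m3 = c.0 → ··c··> m4
  m4 = 0 → ∅
LTS(Q): 5 reachable states
  n0 = rec X. a.(X + 0) + c.(X + X) + (c.c.0 + (0 + 0)\{b}) → ··a··> n1, ··c··> n2, ··c··> n3
  n1 = (rec X. a.(X + 0) + c.(X + X) + (c.c.0 + (0 + 0)\{b})) + 0 → ··a··> n1, ··c··> n2, ··c··> n3
  n2 = (rec X. a.(X + 0) + c.(X + X) + (c.c.0 + (0 + 0)\{b})) + (rec X. a.(X + 0) + c.(X + X) + (c.c.0 + (0 + 0)\{b})) → ··a··> n1, ··c··> n2, ··c··> n3
  n3 = c.0 → ··c··> n4
  n4 = 0 → ∅
Coarsest stable partition (strong bisimilarity classes):
  B0 = {m0, m1, m2}
  B1 = {m3, n3}
  B2 = {m4, n4}
  B3 = {n0, n1, n2}
m0 ∈ B0, n0 ∈ B3 → different blocks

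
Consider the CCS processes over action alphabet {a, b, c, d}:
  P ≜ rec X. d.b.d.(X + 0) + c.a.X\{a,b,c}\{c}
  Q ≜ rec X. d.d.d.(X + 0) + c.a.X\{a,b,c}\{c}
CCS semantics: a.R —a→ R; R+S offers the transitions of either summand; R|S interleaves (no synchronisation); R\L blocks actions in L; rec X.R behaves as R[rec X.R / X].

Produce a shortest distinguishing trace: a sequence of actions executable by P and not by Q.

P's transition system — 7 states:
  s0 = rec X. d.b.d.(X + 0) + c.a.X\{a,b,c}\{c} ⊢ --c--▸ s1, --d--▸ s2
  s1 = a.(rec X. d.b.d.(X + 0) + c.a.X\{a,b,c}\{c})\{a,b,c}\{c} ⊢ --a--▸ s3
  s2 = b.d.((rec X. d.b.d.(X + 0) + c.a.X\{a,b,c}\{c}) + 0) ⊢ --b--▸ s4
  s3 = (rec X. d.b.d.(X + 0) + c.a.X\{a,b,c}\{c})\{a,b,c}\{c} ⊢ --d--▸ s5
  s4 = d.((rec X. d.b.d.(X + 0) + c.a.X\{a,b,c}\{c}) + 0) ⊢ --d--▸ s6
  s5 = (b.d.((rec X. d.b.d.(X + 0) + c.a.X\{a,b,c}\{c}) + 0))\{a,b,c}\{c} ⊢ deadlocked
  s6 = (rec X. d.b.d.(X + 0) + c.a.X\{a,b,c}\{c}) + 0 ⊢ --c--▸ s1, --d--▸ s2
Q's transition system — 9 states:
  t0 = rec X. d.d.d.(X + 0) + c.a.X\{a,b,c}\{c} ⊢ --c--▸ t1, --d--▸ t2
  t1 = a.(rec X. d.d.d.(X + 0) + c.a.X\{a,b,c}\{c})\{a,b,c}\{c} ⊢ --a--▸ t3
  t2 = d.d.((rec X. d.d.d.(X + 0) + c.a.X\{a,b,c}\{c}) + 0) ⊢ --d--▸ t4
  t3 = (rec X. d.d.d.(X + 0) + c.a.X\{a,b,c}\{c})\{a,b,c}\{c} ⊢ --d--▸ t5
  t4 = d.((rec X. d.d.d.(X + 0) + c.a.X\{a,b,c}\{c}) + 0) ⊢ --d--▸ t6
  t5 = (d.d.((rec X. d.d.d.(X + 0) + c.a.X\{a,b,c}\{c}) + 0))\{a,b,c}\{c} ⊢ --d--▸ t7
  t6 = (rec X. d.d.d.(X + 0) + c.a.X\{a,b,c}\{c}) + 0 ⊢ --c--▸ t1, --d--▸ t2
  t7 = (d.((rec X. d.d.d.(X + 0) + c.a.X\{a,b,c}\{c}) + 0))\{a,b,c}\{c} ⊢ --d--▸ t8
  t8 = ((rec X. d.d.d.(X + 0) + c.a.X\{a,b,c}\{c}) + 0)\{a,b,c}\{c} ⊢ --d--▸ t5
Trace ⟨db⟩ through P, begin at {s0}:
  [1] d ⇒ {s2}
  [2] b ⇒ {s4}
  ✓ P
Trace ⟨db⟩ through Q, begin at {t0}:
  [1] d ⇒ {t2}
  [2] b ⇒ ∅ (Q stuck)

db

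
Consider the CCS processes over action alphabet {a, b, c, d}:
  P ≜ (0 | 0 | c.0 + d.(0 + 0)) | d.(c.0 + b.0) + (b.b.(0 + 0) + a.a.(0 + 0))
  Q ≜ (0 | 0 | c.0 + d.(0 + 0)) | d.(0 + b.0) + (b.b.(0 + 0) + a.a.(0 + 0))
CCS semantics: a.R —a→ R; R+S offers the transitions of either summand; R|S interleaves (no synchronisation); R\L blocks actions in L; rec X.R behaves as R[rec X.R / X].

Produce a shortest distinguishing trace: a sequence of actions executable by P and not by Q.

Reachable graph of P (12 states):
  p0 = (0 | 0 | c.0 + d.(0 + 0)) | d.(c.0 + b.0) + (b.b.(0 + 0) + a.a.(0 + 0)) → ··a··> p1, ··b··> p2, ··c··> p3, ··d··> p4, ··d··> p5
  p1 = a.(0 + 0) → ··a··> p6
  p2 = b.(0 + 0) → ··b··> p6
  p3 = 0 | 0 | 0 | d.(c.0 + b.0) → ··d··> p7
  p4 = (0 + 0) | d.(c.0 + b.0) → ··d··> p8
  p5 = (0 | 0 | c.0 + d.(0 + 0)) | (c.0 + b.0) → ··b··> p9, ··c··> p7, ··c··> p9, ··d··> p8
  p6 = 0 + 0 → ∅
  p7 = 0 | 0 | 0 | (c.0 + b.0) → ··b··> p10, ··c··> p10
  p8 = (0 + 0) | (c.0 + b.0) → ··b··> p11, ··c··> p11
  p9 = (0 | 0 | c.0 + d.(0 + 0)) | 0 → ··c··> p10, ··d··> p11
  p10 = 0 | 0 | 0 | 0 → ∅
  p11 = (0 + 0) | 0 → ∅
Reachable graph of Q (12 states):
  q0 = (0 | 0 | c.0 + d.(0 + 0)) | d.(0 + b.0) + (b.b.(0 + 0) + a.a.(0 + 0)) → ··a··> q1, ··b··> q2, ··c··> q3, ··d··> q4, ··d··> q5
  q1 = a.(0 + 0) → ··a··> q6
  q2 = b.(0 + 0) → ··b··> q6
  q3 = 0 | 0 | 0 | d.(0 + b.0) → ··d··> q7
  q4 = (0 + 0) | d.(0 + b.0) → ··d··> q8
  q5 = (0 | 0 | c.0 + d.(0 + 0)) | (0 + b.0) → ··b··> q9, ··c··> q7, ··d··> q8
  q6 = 0 + 0 → ∅
  q7 = 0 | 0 | 0 | (0 + b.0) → ··b··> q10
  q8 = (0 + 0) | (0 + b.0) → ··b··> q11
  q9 = (0 | 0 | c.0 + d.(0 + 0)) | 0 → ··c··> q10, ··d··> q11
  q10 = 0 | 0 | 0 | 0 → ∅
  q11 = (0 + 0) | 0 → ∅
Run σ = ⟨cdc⟩ on P: start {p0}
  [1] c ⇒ {p3}
  [2] d ⇒ {p7}
  [3] c ⇒ {p10}
  — P admits the full trace.
Run σ = ⟨cdc⟩ on Q: start {q0}
  [1] c ⇒ {q3}
  [2] d ⇒ {q7}
  [3] c ⇒ no successor for Q

cdc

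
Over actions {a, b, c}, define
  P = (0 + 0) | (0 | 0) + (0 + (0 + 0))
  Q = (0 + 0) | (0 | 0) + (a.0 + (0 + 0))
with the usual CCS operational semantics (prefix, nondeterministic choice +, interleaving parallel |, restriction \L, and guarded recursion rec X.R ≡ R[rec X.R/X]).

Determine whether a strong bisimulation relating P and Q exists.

not bisimilar

P's transition system — 1 states:
  m0 = (0 + 0) | (0 | 0) + (0 + (0 + 0)) | (no moves)
Q's transition system — 2 states:
  n0 = (0 + 0) | (0 | 0) + (a.0 + (0 + 0)) | -a-> n1
  n1 = 0 | (no moves)
Coarsest stable partition (strong bisimilarity classes):
  B0 = {m0, n1}
  B1 = {n0}
m0 ∈ B0, n0 ∈ B1 → different blocks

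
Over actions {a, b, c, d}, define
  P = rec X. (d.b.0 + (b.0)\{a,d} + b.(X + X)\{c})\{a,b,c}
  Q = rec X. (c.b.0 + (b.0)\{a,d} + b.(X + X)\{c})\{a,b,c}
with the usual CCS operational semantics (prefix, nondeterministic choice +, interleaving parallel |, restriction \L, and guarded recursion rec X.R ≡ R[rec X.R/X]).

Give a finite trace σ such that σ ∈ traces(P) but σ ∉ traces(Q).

Reachable graph of P (2 states):
  u0 = rec X. (d.b.0 + (b.0)\{a,d} + b.(X + X)\{c})\{a,b,c} | —d→ u1
  u1 = (b.0)\{a,b,c} | deadlocked
Reachable graph of Q (1 states):
  v0 = rec X. (c.b.0 + (b.0)\{a,d} + b.(X + X)\{c})\{a,b,c} | deadlocked
Executing d from P (initial set {u0}):
  step 1 (d): {u1}
  ✓ P
Executing d from Q (initial set {v0}):
  step 1 (d): ∅  — Q cannot continue

d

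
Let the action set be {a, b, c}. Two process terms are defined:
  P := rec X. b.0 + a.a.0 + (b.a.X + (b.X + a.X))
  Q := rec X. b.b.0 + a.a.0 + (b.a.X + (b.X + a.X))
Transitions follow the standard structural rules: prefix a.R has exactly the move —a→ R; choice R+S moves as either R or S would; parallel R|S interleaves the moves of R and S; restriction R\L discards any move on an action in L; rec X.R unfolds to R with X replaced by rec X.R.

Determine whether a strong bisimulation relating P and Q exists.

LTS(P): 4 reachable states
  u0 = rec X. b.0 + a.a.0 + (b.a.X + (b.X + a.X)) ⊢ --a--▸ u0, --a--▸ u1, --b--▸ u0, --b--▸ u2, --b--▸ u3
  u1 = a.0 ⊢ --a--▸ u2
  u2 = 0 ⊢ stopped
  u3 = a.(rec X. b.0 + a.a.0 + (b.a.X + (b.X + a.X))) ⊢ --a--▸ u0
LTS(Q): 5 reachable states
  v0 = rec X. b.b.0 + a.a.0 + (b.a.X + (b.X + a.X)) ⊢ --a--▸ v0, --a--▸ v1, --b--▸ v0, --b--▸ v2, --b--▸ v3
  v1 = a.0 ⊢ --a--▸ v4
  v2 = a.(rec X. b.b.0 + a.a.0 + (b.a.X + (b.X + a.X))) ⊢ --a--▸ v0
  v3 = b.0 ⊢ --b--▸ v4
  v4 = 0 ⊢ stopped
Partition-refinement fixed point:
  B0 = {u0}
  B1 = {u2, v4}
  B2 = {u1, v1}
  B3 = {u3}
  B4 = {v0}
  B5 = {v3}
  B6 = {v2}
u0 ∈ B0, v0 ∈ B4 → different blocks

not bisimilar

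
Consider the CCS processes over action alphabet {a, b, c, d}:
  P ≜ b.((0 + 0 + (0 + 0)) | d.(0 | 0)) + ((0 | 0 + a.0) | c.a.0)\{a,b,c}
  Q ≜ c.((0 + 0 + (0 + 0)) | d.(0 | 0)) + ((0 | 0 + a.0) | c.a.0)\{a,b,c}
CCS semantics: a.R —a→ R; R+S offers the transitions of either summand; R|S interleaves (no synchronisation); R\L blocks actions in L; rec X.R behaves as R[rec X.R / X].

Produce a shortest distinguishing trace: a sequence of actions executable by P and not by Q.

Reachable graph of P (3 states):
  u0 = b.((0 + 0 + (0 + 0)) | d.(0 | 0)) + ((0 | 0 + a.0) | c.a.0)\{a,b,c} | —b→ u1
  u1 = (0 + 0 + (0 + 0)) | d.(0 | 0) | —d→ u2
  u2 = (0 + 0 + (0 + 0)) | (0 | 0) | ·
Reachable graph of Q (3 states):
  v0 = c.((0 + 0 + (0 + 0)) | d.(0 | 0)) + ((0 | 0 + a.0) | c.a.0)\{a,b,c} | —c→ v1
  v1 = (0 + 0 + (0 + 0)) | d.(0 | 0) | —d→ v2
  v2 = (0 + 0 + (0 + 0)) | (0 | 0) | ·
Trace ⟨b⟩ through P, begin at {u0}:
  [1] b ⇒ {u1}
  P completes σ.
Trace ⟨b⟩ through Q, begin at {v0}:
  [1] b ⇒ ∅ (Q stuck)

b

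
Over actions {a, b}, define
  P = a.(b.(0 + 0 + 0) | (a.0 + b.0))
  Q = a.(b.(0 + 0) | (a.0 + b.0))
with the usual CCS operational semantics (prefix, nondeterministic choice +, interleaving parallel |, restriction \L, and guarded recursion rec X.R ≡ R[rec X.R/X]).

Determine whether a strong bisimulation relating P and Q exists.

LTS(P): 5 reachable states
  m0 = a.(b.(0 + 0 + 0) | (a.0 + b.0)) has moves —a→ m1
  m1 = b.(0 + 0 + 0) | (a.0 + b.0) has moves —a→ m2, —b→ m2, —b→ m3
  m2 = b.(0 + 0 + 0) | 0 has moves —b→ m4
  m3 = (0 + 0 + 0) | (a.0 + b.0) has moves —a→ m4, —b→ m4
  m4 = (0 + 0 + 0) | 0 has moves ·
LTS(Q): 5 reachable states
  n0 = a.(b.(0 + 0) | (a.0 + b.0)) has moves —a→ n1
  n1 = b.(0 + 0) | (a.0 + b.0) has moves —a→ n2, —b→ n2, —b→ n3
  n2 = b.(0 + 0) | 0 has moves —b→ n4
  n3 = (0 + 0) | (a.0 + b.0) has moves —a→ n4, —b→ n4
  n4 = (0 + 0) | 0 has moves ·
Coarsest stable partition (strong bisimilarity classes):
  B0 = {m0, n0}
  B1 = {m1, n1}
  B2 = {m2, n2}
  B3 = {m4, n4}
  B4 = {m3, n3}
m0 ∈ B0, n0 ∈ B0 → same block

bisimilar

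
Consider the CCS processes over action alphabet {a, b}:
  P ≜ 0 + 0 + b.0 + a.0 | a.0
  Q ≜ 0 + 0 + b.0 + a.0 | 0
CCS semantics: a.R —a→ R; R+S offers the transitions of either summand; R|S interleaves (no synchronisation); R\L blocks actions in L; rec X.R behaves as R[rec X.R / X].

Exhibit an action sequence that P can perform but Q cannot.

aa

P's transition system — 5 states:
  p0 = 0 + 0 + b.0 + a.0 | a.0 → --a--▸ p1, --a--▸ p2, --b--▸ p3
  p1 = 0 | a.0 → --a--▸ p4
  p2 = a.0 | 0 → --a--▸ p4
  p3 = 0 → stopped
  p4 = 0 | 0 → stopped
Q's transition system — 3 states:
  q0 = 0 + 0 + b.0 + a.0 | 0 → --a--▸ q1, --b--▸ q2
  q1 = 0 | 0 → stopped
  q2 = 0 → stopped
Trace ⟨aa⟩ through P, begin at {p0}:
  [1] a ⇒ {p1, p2}
  [2] a ⇒ {p4}
  ✓ P
Trace ⟨aa⟩ through Q, begin at {q0}:
  [1] a ⇒ {q1}
  [2] a ⇒ ∅  — Q cannot continue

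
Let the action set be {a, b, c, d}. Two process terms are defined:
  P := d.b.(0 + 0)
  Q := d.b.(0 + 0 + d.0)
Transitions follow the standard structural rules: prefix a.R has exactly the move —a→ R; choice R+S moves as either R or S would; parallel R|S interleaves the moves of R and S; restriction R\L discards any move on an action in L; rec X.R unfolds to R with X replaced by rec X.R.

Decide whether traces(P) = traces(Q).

Reachable graph of P (3 states):
  u0 = d.b.(0 + 0) | -d-> u1
  u1 = b.(0 + 0) | -b-> u2
  u2 = 0 + 0 | deadlocked
Reachable graph of Q (4 states):
  v0 = d.b.(0 + 0 + d.0) | -d-> v1
  v1 = b.(0 + 0 + d.0) | -b-> v2
  v2 = 0 + 0 + d.0 | -d-> v3
  v3 = 0 | deadlocked
Executing dbd from Q (initial set {v0}):
  after d @ step 1: {v1}
  after b @ step 2: {v2}
  after d @ step 3: {v3}
  Q completes σ.
Executing dbd from P (initial set {u0}):
  after d @ step 1: {u1}
  after b @ step 2: {u2}
  after d @ step 3: ∅  — P cannot continue

traces(P) ≠ traces(Q) — witness ⟨dbd⟩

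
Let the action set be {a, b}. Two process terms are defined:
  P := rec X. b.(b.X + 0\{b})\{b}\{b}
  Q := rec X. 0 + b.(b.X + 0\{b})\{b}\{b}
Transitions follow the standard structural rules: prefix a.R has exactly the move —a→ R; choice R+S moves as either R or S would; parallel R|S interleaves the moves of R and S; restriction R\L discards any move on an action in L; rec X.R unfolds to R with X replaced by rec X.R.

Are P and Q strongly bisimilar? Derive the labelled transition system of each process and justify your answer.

YES

P's transition system — 2 states:
  p0 = rec X. b.(b.X + 0\{b})\{b}\{b} ⊢ --b--▸ p1
  p1 = (b.(rec X. b.(b.X + 0\{b})\{b}\{b}) + 0\{b})\{b}\{b} ⊢ deadlocked
Q's transition system — 2 states:
  q0 = rec X. 0 + b.(b.X + 0\{b})\{b}\{b} ⊢ --b--▸ q1
  q1 = (b.(rec X. 0 + b.(b.X + 0\{b})\{b}\{b}) + 0\{b})\{b}\{b} ⊢ deadlocked
Coarsest stable partition (strong bisimilarity classes):
  B0 = {p0, q0}
  B1 = {p1, q1}
p0 ∈ B0, q0 ∈ B0 → same block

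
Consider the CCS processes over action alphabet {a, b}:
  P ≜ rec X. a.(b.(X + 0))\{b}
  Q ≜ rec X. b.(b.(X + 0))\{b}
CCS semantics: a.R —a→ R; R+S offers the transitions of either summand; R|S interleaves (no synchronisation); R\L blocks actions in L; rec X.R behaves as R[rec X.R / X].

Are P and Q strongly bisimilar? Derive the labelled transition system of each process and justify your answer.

P's transition system — 2 states:
  u0 = rec X. a.(b.(X + 0))\{b} ⊢ -a-> u1
  u1 = (b.((rec X. a.(b.(X + 0))\{b}) + 0))\{b} ⊢ stopped
Q's transition system — 2 states:
  v0 = rec X. b.(b.(X + 0))\{b} ⊢ -b-> v1
  v1 = (b.((rec X. b.(b.(X + 0))\{b}) + 0))\{b} ⊢ stopped
Bisimilarity quotient blocks:
  B0 = {u0}
  B1 = {u1, v1}
  B2 = {v0}
u0 ∈ B0, v0 ∈ B2 → different blocks

not bisimilar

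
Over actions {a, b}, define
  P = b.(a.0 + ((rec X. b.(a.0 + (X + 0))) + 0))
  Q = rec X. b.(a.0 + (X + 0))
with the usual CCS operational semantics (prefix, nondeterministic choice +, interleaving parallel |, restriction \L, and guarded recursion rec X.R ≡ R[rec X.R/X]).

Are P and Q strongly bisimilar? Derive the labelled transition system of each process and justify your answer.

P's transition system — 3 states:
  p0 = b.(a.0 + ((rec X. b.(a.0 + (X + 0))) + 0)) :: ··b··> p1
  p1 = a.0 + ((rec X. b.(a.0 + (X + 0))) + 0) :: ··a··> p2, ··b··> p1
  p2 = 0 :: (no moves)
Q's transition system — 3 states:
  q0 = rec X. b.(a.0 + (X + 0)) :: ··b··> q1
  q1 = a.0 + ((rec X. b.(a.0 + (X + 0))) + 0) :: ··a··> q2, ··b··> q1
  q2 = 0 :: (no moves)
Bisimilarity quotient blocks:
  B0 = {p0, q0}
  B1 = {p1, q1}
  B2 = {p2, q2}
p0 ∈ B0, q0 ∈ B0 → same block

P ~ Q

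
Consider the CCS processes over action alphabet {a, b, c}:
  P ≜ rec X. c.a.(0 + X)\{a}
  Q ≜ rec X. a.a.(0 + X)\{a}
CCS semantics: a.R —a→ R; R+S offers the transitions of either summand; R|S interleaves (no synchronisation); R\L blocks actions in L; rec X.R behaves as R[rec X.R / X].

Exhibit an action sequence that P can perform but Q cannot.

c

P's transition system — 4 states:
  s0 = rec X. c.a.(0 + X)\{a} :: —c→ s1
  s1 = a.(0 + (rec X. c.a.(0 + X)\{a}))\{a} :: —a→ s2
  s2 = (0 + (rec X. c.a.(0 + X)\{a}))\{a} :: —c→ s3
  s3 = (a.(0 + (rec X. c.a.(0 + X)\{a}))\{a})\{a} :: deadlocked
Q's transition system — 3 states:
  t0 = rec X. a.a.(0 + X)\{a} :: —a→ t1
  t1 = a.(0 + (rec X. a.a.(0 + X)\{a}))\{a} :: —a→ t2
  t2 = (0 + (rec X. a.a.(0 + X)\{a}))\{a} :: deadlocked
Executing c from P (initial set {s0}):
  step 1 (c): {s1}
  — P admits the full trace.
Executing c from Q (initial set {t0}):
  step 1 (c): ∅  — Q cannot continue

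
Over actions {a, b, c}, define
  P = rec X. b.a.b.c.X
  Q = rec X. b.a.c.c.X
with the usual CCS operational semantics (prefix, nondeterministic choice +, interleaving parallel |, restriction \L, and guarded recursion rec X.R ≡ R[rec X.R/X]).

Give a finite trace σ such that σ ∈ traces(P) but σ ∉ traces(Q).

Reachable graph of P (4 states):
  m0 = rec X. b.a.b.c.X | ··b··> m1
  m1 = a.b.c.(rec X. b.a.b.c.X) | ··a··> m2
  m2 = b.c.(rec X. b.a.b.c.X) | ··b··> m3
  m3 = c.(rec X. b.a.b.c.X) | ··c··> m0
Reachable graph of Q (4 states):
  n0 = rec X. b.a.c.c.X | ··b··> n1
  n1 = a.c.c.(rec X. b.a.c.c.X) | ··a··> n2
  n2 = c.c.(rec X. b.a.c.c.X) | ··c··> n3
  n3 = c.(rec X. b.a.c.c.X) | ··c··> n0
Run σ = ⟨bab⟩ on P: start {m0}
  after b @ step 1: {m1}
  after a @ step 2: {m2}
  after b @ step 3: {m3}
  P completes σ.
Run σ = ⟨bab⟩ on Q: start {n0}
  after b @ step 1: {n1}
  after a @ step 2: {n2}
  after b @ step 3: no successor for Q

bab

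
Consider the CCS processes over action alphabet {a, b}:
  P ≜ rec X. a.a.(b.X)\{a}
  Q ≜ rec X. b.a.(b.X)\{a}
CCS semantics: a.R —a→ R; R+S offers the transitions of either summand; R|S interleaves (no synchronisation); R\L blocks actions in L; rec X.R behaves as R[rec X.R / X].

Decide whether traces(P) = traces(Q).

NO — witness ⟨a⟩

P's transition system — 4 states:
  m0 = rec X. a.a.(b.X)\{a} :: --a--▸ m1
  m1 = a.(b.(rec X. a.a.(b.X)\{a}))\{a} :: --a--▸ m2
  m2 = (b.(rec X. a.a.(b.X)\{a}))\{a} :: --b--▸ m3
  m3 = (rec X. a.a.(b.X)\{a})\{a} :: deadlocked
Q's transition system — 5 states:
  n0 = rec X. b.a.(b.X)\{a} :: --b--▸ n1
  n1 = a.(b.(rec X. b.a.(b.X)\{a}))\{a} :: --a--▸ n2
  n2 = (b.(rec X. b.a.(b.X)\{a}))\{a} :: --b--▸ n3
  n3 = (rec X. b.a.(b.X)\{a})\{a} :: --b--▸ n4
  n4 = (a.(b.(rec X. b.a.(b.X)\{a}))\{a})\{a} :: deadlocked
Executing a from P (initial set {m0}):
  [1] a ⇒ {m1}
  ✓ P
Executing a from Q (initial set {n0}):
  [1] a ⇒ ∅ (Q stuck)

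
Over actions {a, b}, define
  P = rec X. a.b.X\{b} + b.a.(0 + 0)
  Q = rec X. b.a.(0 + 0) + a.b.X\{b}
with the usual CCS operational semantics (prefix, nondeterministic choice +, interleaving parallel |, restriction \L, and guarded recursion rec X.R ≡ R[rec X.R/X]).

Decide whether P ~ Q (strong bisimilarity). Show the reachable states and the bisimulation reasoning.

bisimilar

LTS(P): 6 reachable states
  p0 = rec X. a.b.X\{b} + b.a.(0 + 0) → ··a··> p1, ··b··> p2
  p1 = b.(rec X. a.b.X\{b} + b.a.(0 + 0))\{b} → ··b··> p3
  p2 = a.(0 + 0) → ··a··> p4
  p3 = (rec X. a.b.X\{b} + b.a.(0 + 0))\{b} → ··a··> p5
  p4 = 0 + 0 → stopped
  p5 = (b.(rec X. a.b.X\{b} + b.a.(0 + 0))\{b})\{b} → stopped
LTS(Q): 6 reachable states
  q0 = rec X. b.a.(0 + 0) + a.b.X\{b} → ··a··> q1, ··b··> q2
  q1 = b.(rec X. b.a.(0 + 0) + a.b.X\{b})\{b} → ··b··> q3
  q2 = a.(0 + 0) → ··a··> q4
  q3 = (rec X. b.a.(0 + 0) + a.b.X\{b})\{b} → ··a··> q5
  q4 = 0 + 0 → stopped
  q5 = (b.(rec X. b.a.(0 + 0) + a.b.X\{b})\{b})\{b} → stopped
Coarsest stable partition (strong bisimilarity classes):
  B0 = {p0, q0}
  B1 = {p1, q1}
  B2 = {p2, p3, q2, q3}
  B3 = {p4, p5, q4, q5}
p0 ∈ B0, q0 ∈ B0 → same block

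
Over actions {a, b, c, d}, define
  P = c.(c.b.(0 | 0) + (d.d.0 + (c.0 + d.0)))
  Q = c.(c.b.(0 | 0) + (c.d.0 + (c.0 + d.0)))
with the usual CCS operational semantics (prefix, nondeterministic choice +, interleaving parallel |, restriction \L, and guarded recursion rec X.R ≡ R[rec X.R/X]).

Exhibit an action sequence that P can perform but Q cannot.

P's transition system — 6 states:
  u0 = c.(c.b.(0 | 0) + (d.d.0 + (c.0 + d.0))) has moves =c=> u1
  u1 = c.b.(0 | 0) + (d.d.0 + (c.0 + d.0)) has moves =c=> u2, =c=> u3, =d=> u2, =d=> u4
  u2 = 0 has moves ∅
  u3 = b.(0 | 0) has moves =b=> u5
  u4 = d.0 has moves =d=> u2
  u5 = 0 | 0 has moves ∅
Q's transition system — 6 states:
  v0 = c.(c.b.(0 | 0) + (c.d.0 + (c.0 + d.0))) has moves =c=> v1
  v1 = c.b.(0 | 0) + (c.d.0 + (c.0 + d.0)) has moves =c=> v2, =c=> v3, =c=> v4, =d=> v2
  v2 = 0 has moves ∅
  v3 = b.(0 | 0) has moves =b=> v5
  v4 = d.0 has moves =d=> v2
  v5 = 0 | 0 has moves ∅
Run σ = ⟨cdd⟩ on P: start {u0}
  step 1 (c): {u1}
  step 2 (d): {u2, u4}
  step 3 (d): {u2}
  — P admits the full trace.
Run σ = ⟨cdd⟩ on Q: start {v0}
  step 1 (c): {v1}
  step 2 (d): {v2}
  step 3 (d): ∅  — Q cannot continue

cdd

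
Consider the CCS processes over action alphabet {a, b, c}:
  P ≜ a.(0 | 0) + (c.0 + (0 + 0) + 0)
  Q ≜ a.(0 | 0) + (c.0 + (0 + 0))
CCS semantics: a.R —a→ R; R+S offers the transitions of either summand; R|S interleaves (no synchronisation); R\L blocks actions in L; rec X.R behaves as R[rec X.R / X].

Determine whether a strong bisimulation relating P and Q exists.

Reachable graph of P (3 states):
  m0 = a.(0 | 0) + (c.0 + (0 + 0) + 0) | —a→ m1, —c→ m2
  m1 = 0 | 0 | ·
  m2 = 0 | ·
Reachable graph of Q (3 states):
  n0 = a.(0 | 0) + (c.0 + (0 + 0)) | —a→ n1, —c→ n2
  n1 = 0 | 0 | ·
  n2 = 0 | ·
Coarsest stable partition (strong bisimilarity classes):
  B0 = {m0, n0}
  B1 = {m1, m2, n1, n2}
m0 ∈ B0, n0 ∈ B0 → same block

YES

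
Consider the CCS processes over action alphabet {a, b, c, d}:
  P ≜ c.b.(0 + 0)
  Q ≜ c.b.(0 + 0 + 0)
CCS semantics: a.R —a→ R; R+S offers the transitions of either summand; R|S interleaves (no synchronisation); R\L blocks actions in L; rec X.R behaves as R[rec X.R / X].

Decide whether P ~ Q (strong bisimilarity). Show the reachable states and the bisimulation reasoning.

LTS(P): 3 reachable states
  s0 = c.b.(0 + 0) has moves —c→ s1
  s1 = b.(0 + 0) has moves —b→ s2
  s2 = 0 + 0 has moves ·
LTS(Q): 3 reachable states
  t0 = c.b.(0 + 0 + 0) has moves —c→ t1
  t1 = b.(0 + 0 + 0) has moves —b→ t2
  t2 = 0 + 0 + 0 has moves ·
Bisimilarity quotient blocks:
  B0 = {s0, t0}
  B1 = {s1, t1}
  B2 = {s2, t2}
s0 ∈ B0, t0 ∈ B0 → same block

YES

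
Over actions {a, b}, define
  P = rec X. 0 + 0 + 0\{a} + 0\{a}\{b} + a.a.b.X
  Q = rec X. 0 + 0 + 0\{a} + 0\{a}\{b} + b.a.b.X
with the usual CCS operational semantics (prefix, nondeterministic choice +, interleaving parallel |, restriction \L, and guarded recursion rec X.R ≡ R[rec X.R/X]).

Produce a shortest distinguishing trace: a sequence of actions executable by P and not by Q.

P's transition system — 3 states:
  u0 = rec X. 0 + 0 + 0\{a} + 0\{a}\{b} + a.a.b.X | -a-> u1
  u1 = a.b.(rec X. 0 + 0 + 0\{a} + 0\{a}\{b} + a.a.b.X) | -a-> u2
  u2 = b.(rec X. 0 + 0 + 0\{a} + 0\{a}\{b} + a.a.b.X) | -b-> u0
Q's transition system — 3 states:
  v0 = rec X. 0 + 0 + 0\{a} + 0\{a}\{b} + b.a.b.X | -b-> v1
  v1 = a.b.(rec X. 0 + 0 + 0\{a} + 0\{a}\{b} + b.a.b.X) | -a-> v2
  v2 = b.(rec X. 0 + 0 + 0\{a} + 0\{a}\{b} + b.a.b.X) | -b-> v0
Trace ⟨a⟩ through P, begin at {u0}:
  after a @ step 1: {u1}
  — P admits the full trace.
Trace ⟨a⟩ through Q, begin at {v0}:
  after a @ step 1: ∅  — Q cannot continue

a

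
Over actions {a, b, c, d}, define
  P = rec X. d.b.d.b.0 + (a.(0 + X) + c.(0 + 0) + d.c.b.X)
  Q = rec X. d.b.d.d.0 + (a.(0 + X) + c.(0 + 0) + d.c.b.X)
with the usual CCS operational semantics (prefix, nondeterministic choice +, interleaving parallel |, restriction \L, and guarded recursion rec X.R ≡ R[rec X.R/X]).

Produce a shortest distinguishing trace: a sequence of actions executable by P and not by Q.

P's transition system — 9 states:
  m0 = rec X. d.b.d.b.0 + (a.(0 + X) + c.(0 + 0) + d.c.b.X) → =a=> m1, =c=> m2, =d=> m3, =d=> m4
  m1 = 0 + (rec X. d.b.d.b.0 + (a.(0 + X) + c.(0 + 0) + d.c.b.X)) → =a=> m1, =c=> m2, =d=> m3, =d=> m4
  m2 = 0 + 0 → ∅
  m3 = b.d.b.0 → =b=> m5
  m4 = c.b.(rec X. d.b.d.b.0 + (a.(0 + X) + c.(0 + 0) + d.c.b.X)) → =c=> m6
  m5 = d.b.0 → =d=> m7
  m6 = b.(rec X. d.b.d.b.0 + (a.(0 + X) + c.(0 + 0) + d.c.b.X)) → =b=> m0
  m7 = b.0 → =b=> m8
  m8 = 0 → ∅
Q's transition system — 9 states:
  n0 = rec X. d.b.d.d.0 + (a.(0 + X) + c.(0 + 0) + d.c.b.X) → =a=> n1, =c=> n2, =d=> n3, =d=> n4
  n1 = 0 + (rec X. d.b.d.d.0 + (a.(0 + X) + c.(0 + 0) + d.c.b.X)) → =a=> n1, =c=> n2, =d=> n3, =d=> n4
  n2 = 0 + 0 → ∅
  n3 = b.d.d.0 → =b=> n5
  n4 = c.b.(rec X. d.b.d.d.0 + (a.(0 + X) + c.(0 + 0) + d.c.b.X)) → =c=> n6
  n5 = d.d.0 → =d=> n7
  n6 = b.(rec X. d.b.d.d.0 + (a.(0 + X) + c.(0 + 0) + d.c.b.X)) → =b=> n0
  n7 = d.0 → =d=> n8
  n8 = 0 → ∅
Run σ = ⟨dbdb⟩ on P: start {m0}
  after d @ step 1: {m3, m4}
  after b @ step 2: {m5}
  after d @ step 3: {m7}
  after b @ step 4: {m8}
  ✓ P
Run σ = ⟨dbdb⟩ on Q: start {n0}
  after d @ step 1: {n3, n4}
  after b @ step 2: {n5}
  after d @ step 3: {n7}
  after b @ step 4: ∅  — Q cannot continue

dbdb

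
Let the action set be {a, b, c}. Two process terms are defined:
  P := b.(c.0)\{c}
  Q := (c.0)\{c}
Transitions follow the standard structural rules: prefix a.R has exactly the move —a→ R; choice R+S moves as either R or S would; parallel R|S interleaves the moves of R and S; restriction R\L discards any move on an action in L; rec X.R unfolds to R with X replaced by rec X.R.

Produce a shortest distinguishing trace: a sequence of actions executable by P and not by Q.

Reachable graph of P (2 states):
  u0 = b.(c.0)\{c} :: ··b··> u1
  u1 = (c.0)\{c} :: (no moves)
Reachable graph of Q (1 states):
  v0 = (c.0)\{c} :: (no moves)
Run σ = ⟨b⟩ on P: start {u0}
  after b @ step 1: {u1}
  ✓ P
Run σ = ⟨b⟩ on Q: start {v0}
  after b @ step 1: ∅  — Q cannot continue

b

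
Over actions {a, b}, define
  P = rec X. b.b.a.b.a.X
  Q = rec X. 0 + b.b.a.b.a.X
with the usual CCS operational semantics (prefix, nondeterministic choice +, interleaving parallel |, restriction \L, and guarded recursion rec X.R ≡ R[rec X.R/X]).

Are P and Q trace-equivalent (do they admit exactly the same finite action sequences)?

Reachable graph of P (5 states):
  m0 = rec X. b.b.a.b.a.X :: —b→ m1
  m1 = b.a.b.a.(rec X. b.b.a.b.a.X) :: —b→ m2
  m2 = a.b.a.(rec X. b.b.a.b.a.X) :: —a→ m3
  m3 = b.a.(rec X. b.b.a.b.a.X) :: —b→ m4
  m4 = a.(rec X. b.b.a.b.a.X) :: —a→ m0
Reachable graph of Q (5 states):
  n0 = rec X. 0 + b.b.a.b.a.X :: —b→ n1
  n1 = b.a.b.a.(rec X. 0 + b.b.a.b.a.X) :: —b→ n2
  n2 = a.b.a.(rec X. 0 + b.b.a.b.a.X) :: —a→ n3
  n3 = b.a.(rec X. 0 + b.b.a.b.a.X) :: —b→ n4
  n4 = a.(rec X. 0 + b.b.a.b.a.X) :: —a→ n0
Bisimilarity quotient blocks:
  B0 = {m0, n0}
  B1 = {m1, n1}
  B2 = {m2, n2}
  B3 = {m3, n3}
  B4 = {m4, n4}
m0 ∈ B0, n0 ∈ B0 → same block
Bisimilar ⇒ trace-equivalent.

traces(P) = traces(Q)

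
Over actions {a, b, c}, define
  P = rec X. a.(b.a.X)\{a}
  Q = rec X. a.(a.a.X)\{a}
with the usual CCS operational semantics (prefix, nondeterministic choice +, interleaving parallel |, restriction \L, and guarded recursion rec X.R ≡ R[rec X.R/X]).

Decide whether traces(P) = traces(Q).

traces(P) ≠ traces(Q) — witness ⟨ab⟩

P's transition system — 3 states:
  s0 = rec X. a.(b.a.X)\{a} → —a→ s1
  s1 = (b.a.(rec X. a.(b.a.X)\{a}))\{a} → —b→ s2
  s2 = (a.(rec X. a.(b.a.X)\{a}))\{a} → (no moves)
Q's transition system — 2 states:
  t0 = rec X. a.(a.a.X)\{a} → —a→ t1
  t1 = (a.a.(rec X. a.(a.a.X)\{a}))\{a} → (no moves)
Run σ = ⟨ab⟩ on P: start {s0}
  after a @ step 1: {s1}
  after b @ step 2: {s2}
  — P admits the full trace.
Run σ = ⟨ab⟩ on Q: start {t0}
  after a @ step 1: {t1}
  after b @ step 2: ∅ (Q stuck)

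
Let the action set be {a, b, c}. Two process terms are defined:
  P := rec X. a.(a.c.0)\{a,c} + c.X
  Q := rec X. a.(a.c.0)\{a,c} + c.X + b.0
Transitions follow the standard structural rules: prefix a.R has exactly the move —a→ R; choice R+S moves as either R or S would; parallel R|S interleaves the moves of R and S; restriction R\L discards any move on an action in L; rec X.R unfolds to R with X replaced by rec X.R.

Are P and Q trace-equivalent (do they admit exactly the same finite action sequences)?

trace-distinct — witness ⟨b⟩

Reachable graph of P (2 states):
  p0 = rec X. a.(a.c.0)\{a,c} + c.X ⊢ ··a··> p1, ··c··> p0
  p1 = (a.c.0)\{a,c} ⊢ ·
Reachable graph of Q (3 states):
  q0 = rec X. a.(a.c.0)\{a,c} + c.X + b.0 ⊢ ··a··> q1, ··b··> q2, ··c··> q0
  q1 = (a.c.0)\{a,c} ⊢ ·
  q2 = 0 ⊢ ·
Trace ⟨b⟩ through Q, begin at {q0}:
  step 1 (b): {q2}
  Q completes σ.
Trace ⟨b⟩ through P, begin at {p0}:
  step 1 (b): ∅ (P stuck)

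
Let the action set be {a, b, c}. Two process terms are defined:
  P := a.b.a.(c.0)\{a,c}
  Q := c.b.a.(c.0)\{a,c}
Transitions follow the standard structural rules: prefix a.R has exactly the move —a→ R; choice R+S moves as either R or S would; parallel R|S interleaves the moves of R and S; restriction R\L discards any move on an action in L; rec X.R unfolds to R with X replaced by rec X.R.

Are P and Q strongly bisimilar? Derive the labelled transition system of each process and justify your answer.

P ≁ Q

Reachable graph of P (4 states):
  p0 = a.b.a.(c.0)\{a,c} :: -a-> p1
  p1 = b.a.(c.0)\{a,c} :: -b-> p2
  p2 = a.(c.0)\{a,c} :: -a-> p3
  p3 = (c.0)\{a,c} :: deadlocked
Reachable graph of Q (4 states):
  q0 = c.b.a.(c.0)\{a,c} :: -c-> q1
  q1 = b.a.(c.0)\{a,c} :: -b-> q2
  q2 = a.(c.0)\{a,c} :: -a-> q3
  q3 = (c.0)\{a,c} :: deadlocked
Partition-refinement fixed point:
  B0 = {p0}
  B1 = {p1, q1}
  B2 = {p2, q2}
  B3 = {p3, q3}
  B4 = {q0}
p0 ∈ B0, q0 ∈ B4 → different blocks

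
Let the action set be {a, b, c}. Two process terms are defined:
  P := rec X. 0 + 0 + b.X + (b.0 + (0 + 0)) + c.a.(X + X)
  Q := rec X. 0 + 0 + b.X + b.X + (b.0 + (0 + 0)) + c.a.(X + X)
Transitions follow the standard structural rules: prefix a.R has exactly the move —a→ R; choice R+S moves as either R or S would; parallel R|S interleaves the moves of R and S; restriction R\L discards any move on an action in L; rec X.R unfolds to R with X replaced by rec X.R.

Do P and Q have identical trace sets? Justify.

P's transition system — 4 states:
  m0 = rec X. 0 + 0 + b.X + (b.0 + (0 + 0)) + c.a.(X + X) ⊢ —b→ m0, —b→ m1, —c→ m2
  m1 = 0 ⊢ (no moves)
  m2 = a.((rec X. 0 + 0 + b.X + (b.0 + (0 + 0)) + c.a.(X + X)) + (rec X. 0 + 0 + b.X + (b.0 + (0 + 0)) + c.a.(X + X))) ⊢ —a→ m3
  m3 = (rec X. 0 + 0 + b.X + (b.0 + (0 + 0)) + c.a.(X + X)) + (rec X. 0 + 0 + b.X + (b.0 + (0 + 0)) + c.a.(X + X)) ⊢ —b→ m0, —b→ m1, —c→ m2
Q's transition system — 4 states:
  n0 = rec X. 0 + 0 + b.X + b.X + (b.0 + (0 + 0)) + c.a.(X + X) ⊢ —b→ n0, —b→ n1, —c→ n2
  n1 = 0 ⊢ (no moves)
  n2 = a.((rec X. 0 + 0 + b.X + b.X + (b.0 + (0 + 0)) + c.a.(X + X)) + (rec X. 0 + 0 + b.X + b.X + (b.0 + (0 + 0)) + c.a.(X + X))) ⊢ —a→ n3
  n3 = (rec X. 0 + 0 + b.X + b.X + (b.0 + (0 + 0)) + c.a.(X + X)) + (rec X. 0 + 0 + b.X + b.X + (b.0 + (0 + 0)) + c.a.(X + X)) ⊢ —b→ n0, —b→ n1, —c→ n2
Coarsest stable partition (strong bisimilarity classes):
  B0 = {m0, m3, n0, n3}
  B1 = {m2, n2}
  B2 = {m1, n1}
m0 ∈ B0, n0 ∈ B0 → same block
Bisimilar ⇒ trace-equivalent.

trace-equivalent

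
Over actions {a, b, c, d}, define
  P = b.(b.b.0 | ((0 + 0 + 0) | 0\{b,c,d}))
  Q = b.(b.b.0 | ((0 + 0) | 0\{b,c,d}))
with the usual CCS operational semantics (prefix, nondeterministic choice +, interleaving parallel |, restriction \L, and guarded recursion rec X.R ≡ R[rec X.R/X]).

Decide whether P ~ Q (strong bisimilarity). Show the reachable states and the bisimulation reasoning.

YES

P's transition system — 4 states:
  m0 = b.(b.b.0 | ((0 + 0 + 0) | 0\{b,c,d})) → -b-> m1
  m1 = b.b.0 | ((0 + 0 + 0) | 0\{b,c,d}) → -b-> m2
  m2 = b.0 | ((0 + 0 + 0) | 0\{b,c,d}) → -b-> m3
  m3 = 0 | ((0 + 0 + 0) | 0\{b,c,d}) → stopped
Q's transition system — 4 states:
  n0 = b.(b.b.0 | ((0 + 0) | 0\{b,c,d})) → -b-> n1
  n1 = b.b.0 | ((0 + 0) | 0\{b,c,d}) → -b-> n2
  n2 = b.0 | ((0 + 0) | 0\{b,c,d}) → -b-> n3
  n3 = 0 | ((0 + 0) | 0\{b,c,d}) → stopped
Coarsest stable partition (strong bisimilarity classes):
  B0 = {m0, n0}
  B1 = {m1, n1}
  B2 = {m2, n2}
  B3 = {m3, n3}
m0 ∈ B0, n0 ∈ B0 → same block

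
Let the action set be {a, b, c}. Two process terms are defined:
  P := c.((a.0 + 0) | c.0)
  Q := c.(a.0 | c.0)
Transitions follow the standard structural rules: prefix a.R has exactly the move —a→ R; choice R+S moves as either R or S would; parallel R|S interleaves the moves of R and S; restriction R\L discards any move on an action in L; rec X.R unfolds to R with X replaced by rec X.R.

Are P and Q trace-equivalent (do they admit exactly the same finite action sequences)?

trace-equivalent

Reachable graph of P (5 states):
  u0 = c.((a.0 + 0) | c.0) has moves -c-> u1
  u1 = (a.0 + 0) | c.0 has moves -a-> u2, -c-> u3
  u2 = 0 | c.0 has moves -c-> u4
  u3 = (a.0 + 0) | 0 has moves -a-> u4
  u4 = 0 | 0 has moves ·
Reachable graph of Q (5 states):
  v0 = c.(a.0 | c.0) has moves -c-> v1
  v1 = a.0 | c.0 has moves -a-> v2, -c-> v3
  v2 = 0 | c.0 has moves -c-> v4
  v3 = a.0 | 0 has moves -a-> v4
  v4 = 0 | 0 has moves ·
Coarsest stable partition (strong bisimilarity classes):
  B0 = {u0, v0}
  B1 = {u1, v1}
  B2 = {u3, v3}
  B3 = {u4, v4}
  B4 = {u2, v2}
u0 ∈ B0, v0 ∈ B0 → same block
Bisimilar ⇒ trace-equivalent.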